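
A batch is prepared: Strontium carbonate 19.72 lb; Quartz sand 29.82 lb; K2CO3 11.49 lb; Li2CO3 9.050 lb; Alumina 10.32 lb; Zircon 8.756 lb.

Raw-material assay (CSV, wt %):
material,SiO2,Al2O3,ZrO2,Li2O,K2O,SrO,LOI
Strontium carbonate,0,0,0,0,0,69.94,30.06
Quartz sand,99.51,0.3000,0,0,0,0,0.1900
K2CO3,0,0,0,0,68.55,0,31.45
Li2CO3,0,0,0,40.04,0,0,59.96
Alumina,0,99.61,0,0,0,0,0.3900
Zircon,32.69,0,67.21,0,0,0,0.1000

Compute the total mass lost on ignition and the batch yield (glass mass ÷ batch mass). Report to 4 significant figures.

LOI loss = 15.07 lb; glass = 74.08 lb; yield = 83.09%

All internal work keeps exact precision through every step — the intermediate values appear, rounded to four significant figures, within the worked lines — every reported value is rounded only once. All derived quantities are recomputed in full float precision (yield, ignition loss, net glass mass, totals, six oxide percentages) using the weight values for 74.08 lb of glass, precisely as stated by the problem or answer text.
Each material's LOI contribution:
  Strontium carbonate: 19.72 × 0.3006 = 5.928 lb
  Quartz sand: 29.82 × 0.001900 = 0.05666 lb
  K2CO3: 11.49 × 0.3145 = 3.614 lb
  Li2CO3: 9.050 × 0.5996 = 5.426 lb
  Alumina: 10.32 × 0.003900 = 0.04025 lb
  Zircon: 8.756 × 0.001000 = 0.008756 lb
Total LOI = 15.07 lb
Glass = batch − LOI = 89.16 − 15.07 = 74.08 lb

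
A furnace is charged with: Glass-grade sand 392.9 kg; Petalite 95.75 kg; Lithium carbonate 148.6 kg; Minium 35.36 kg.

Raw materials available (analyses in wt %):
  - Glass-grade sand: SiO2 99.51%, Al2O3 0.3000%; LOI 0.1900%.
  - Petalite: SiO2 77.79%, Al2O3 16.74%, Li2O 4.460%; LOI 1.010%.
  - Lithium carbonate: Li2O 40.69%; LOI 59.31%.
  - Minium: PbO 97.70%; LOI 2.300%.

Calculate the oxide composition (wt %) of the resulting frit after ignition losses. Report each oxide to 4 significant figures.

Glass mass = 581.9 kg (batch 672.6 − LOI 90.66).
Composition: SiO2 79.98%, PbO 5.936%, Al2O3 2.957%, Li2O 11.12%

The whole derivation carries full precision throughout. In-progress results appear, rounded to 4 significant digits, when written out — a single rounding completes every reported figure — derived quantities, including the totals, the yield, the four compositions, ignition loss, glass mass, are carried from the weighed amounts for 581.9 kg of glass at exact precision, exactly as shown in the problem or the answer.
Oxide masses out of the charge:
  SiO2: 392.9·0.9951 + 95.75·0.7779 = 465.5 kg
  PbO: 35.36·0.9770 = 34.55 kg
  Al2O3: 392.9·0.003000 + 95.75·0.1674 = 17.21 kg
  Li2O: 95.75·0.04460 + 148.6·0.4069 = 64.74 kg
LOI: 392.9·0.001900 + 95.75·0.01010 + 148.6·0.5931 + 35.36·0.02300 = 90.66 kg
Resulting glass, batch − LOI: 672.6 − 90.66 = 581.9 kg (= the summed oxide contributions)
oxide / glass × 100 gives the wt %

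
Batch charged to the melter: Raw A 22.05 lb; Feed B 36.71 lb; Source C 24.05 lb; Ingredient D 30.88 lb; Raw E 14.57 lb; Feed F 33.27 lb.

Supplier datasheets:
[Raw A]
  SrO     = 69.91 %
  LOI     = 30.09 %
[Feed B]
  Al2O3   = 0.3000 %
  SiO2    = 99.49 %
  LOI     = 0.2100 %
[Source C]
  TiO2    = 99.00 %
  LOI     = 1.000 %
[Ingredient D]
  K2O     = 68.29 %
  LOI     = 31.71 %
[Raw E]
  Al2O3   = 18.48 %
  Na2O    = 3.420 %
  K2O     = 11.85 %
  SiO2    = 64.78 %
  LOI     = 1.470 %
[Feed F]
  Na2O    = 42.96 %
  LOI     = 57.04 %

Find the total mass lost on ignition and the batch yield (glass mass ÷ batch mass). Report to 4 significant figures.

LOI loss = 35.94 lb; glass = 125.6 lb; yield = 77.75%

Each numeric step runs at full float precision in every operation — values along the way are shown rounded to four significant digits between the steps — a single rounding finalizes each reported result; all derived quantities are re-derived from the batch weights at 125.6 lb of glass in full float precision (the yield, LOI, net glass mass, six oxide percentages, totals), as written in problem or answer.
LOI of each material in turn:
  Raw A: 22.05 × 0.3009 = 6.635 lb
  Feed B: 36.71 × 0.002100 = 0.07709 lb
  Source C: 24.05 × 0.01000 = 0.2405 lb
  Ingredient D: 30.88 × 0.3171 = 9.792 lb
  Raw E: 14.57 × 0.01470 = 0.2142 lb
  Feed F: 33.27 × 0.5704 = 18.98 lb
Total LOI = 35.94 lb
Glass = batch − LOI = 161.5 − 35.94 = 125.6 lb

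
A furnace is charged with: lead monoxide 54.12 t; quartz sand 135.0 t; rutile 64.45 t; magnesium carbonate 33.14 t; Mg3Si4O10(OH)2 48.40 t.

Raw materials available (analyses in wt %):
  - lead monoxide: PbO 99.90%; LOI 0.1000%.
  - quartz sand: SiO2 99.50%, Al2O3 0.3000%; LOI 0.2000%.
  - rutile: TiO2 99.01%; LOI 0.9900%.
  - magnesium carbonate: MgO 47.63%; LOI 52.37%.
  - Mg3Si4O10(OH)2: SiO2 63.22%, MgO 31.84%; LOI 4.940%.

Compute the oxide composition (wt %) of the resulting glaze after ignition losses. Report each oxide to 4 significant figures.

All internal work maintains exact precision through every step; working values are displayed (rounded to four significant digits) across the worked steps — every reported result is rounded only once — all derived quantities, which include LOI, the yield, five oxide percentages, glass mass, the totals, are recomputed at full precision, exactly as shown in question or answer, using the weight values on 314.4 t of glass.
Per-oxide mass from batch:
  SiO2: 135.0·0.9950 + 48.40·0.6322 = 164.9 t
  TiO2: 64.45·0.9901 = 63.81 t
  MgO: 33.14·0.4763 + 48.40·0.3184 = 31.20 t
  Al2O3: 135.0·0.003000 = 0.4050 t
  PbO: 54.12·0.9990 = 54.07 t
LOI: 54.12·0.001000 + 135.0·0.002000 + 64.45·0.009900 + 33.14·0.5237 + 48.40·0.04940 = 20.71 t
The glass mass, total less LOI, = 335.1 − 20.71 = 314.4 t (= Σ oxide masses)
wt % = oxide mass / glass mass × 100

Glass mass = 314.4 t (batch 335.1 − LOI 20.71).
Composition: SiO2 52.46%, TiO2 20.30%, MgO 9.922%, Al2O3 0.1288%, PbO 17.20%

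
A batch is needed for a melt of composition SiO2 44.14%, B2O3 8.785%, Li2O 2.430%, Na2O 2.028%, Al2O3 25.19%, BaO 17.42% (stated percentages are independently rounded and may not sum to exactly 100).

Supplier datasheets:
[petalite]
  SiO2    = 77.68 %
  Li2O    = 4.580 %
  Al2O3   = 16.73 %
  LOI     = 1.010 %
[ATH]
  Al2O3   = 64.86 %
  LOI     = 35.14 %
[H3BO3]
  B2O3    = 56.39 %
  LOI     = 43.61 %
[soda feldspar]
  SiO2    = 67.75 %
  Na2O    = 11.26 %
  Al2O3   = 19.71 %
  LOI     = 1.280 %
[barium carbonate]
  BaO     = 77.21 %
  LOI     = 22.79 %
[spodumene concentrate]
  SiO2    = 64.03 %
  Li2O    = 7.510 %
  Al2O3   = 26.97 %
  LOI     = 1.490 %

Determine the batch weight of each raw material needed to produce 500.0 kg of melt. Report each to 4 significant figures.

Batch per 500.0 kg melt:
  petalite: 145.2 kg
  ATH: 98.92 kg
  H3BO3: 77.90 kg
  soda feldspar: 90.05 kg
  barium carbonate: 112.8 kg
  spodumene concentrate: 73.22 kg
Total batch = 598.1 kg; LOI loss = 98.15 kg; yield = 83.59%

All arithmetic carries full float precision in all steps. Mid-chain values are printed rounded to 4 significant digits between the steps; a single rounding yields each reported result — derived quantities are re-derived from the weighed amounts for 500.0 kg of glass in exact precision (yield, glass mass, ignition loss, the six compositions, totals) exactly as printed in the question or the answer.
Target oxide masses per 500.0 kg melt:
  SiO2: 44.14% × 500.0 = 220.7 kg
  B2O3: 8.785% × 500.0 = 43.92 kg
  Li2O: 2.430% × 500.0 = 12.15 kg
  Na2O: 2.028% × 500.0 = 10.14 kg
  Al2O3: 25.19% × 500.0 = 126.0 kg
  BaO: 17.42% × 500.0 = 87.10 kg
Sums-versus-targets review per the reported batch figures, versus the basis set out (summed amounts equal target values net of answer rounding effects):
  SiO2: 145.2·0.7768 + 90.05·0.6775 + 73.22·0.6403 = 220.7 kg (target 220.7 kg)
  B2O3: 77.90·0.5639 = 43.93 kg (target 43.92 kg)
  Li2O: 145.2·0.04580 + 73.22·0.07510 = 12.15 kg (target 12.15 kg)
  Na2O: 90.05·0.1126 = 10.14 kg (target 10.14 kg)
  Al2O3: 145.2·0.1673 + 98.92·0.6486 + 90.05·0.1971 + 73.22·0.2697 = 125.9 kg (target 126.0 kg)
  BaO: 112.8·0.7721 = 87.09 kg (target 87.10 kg)
Consistency of the glass mass: the batch minus its LOI: 499.9 kg (oxide target masses add up to 500.0 kg; with the basis standing at 500.0 kg — deltas are rounding alone).
Adding the batch up: Σ batch = 598.1 kg; ignition loss, Σ(batch × LOI) = 98.15 kg; yield = glass ÷ total batch = 83.59%.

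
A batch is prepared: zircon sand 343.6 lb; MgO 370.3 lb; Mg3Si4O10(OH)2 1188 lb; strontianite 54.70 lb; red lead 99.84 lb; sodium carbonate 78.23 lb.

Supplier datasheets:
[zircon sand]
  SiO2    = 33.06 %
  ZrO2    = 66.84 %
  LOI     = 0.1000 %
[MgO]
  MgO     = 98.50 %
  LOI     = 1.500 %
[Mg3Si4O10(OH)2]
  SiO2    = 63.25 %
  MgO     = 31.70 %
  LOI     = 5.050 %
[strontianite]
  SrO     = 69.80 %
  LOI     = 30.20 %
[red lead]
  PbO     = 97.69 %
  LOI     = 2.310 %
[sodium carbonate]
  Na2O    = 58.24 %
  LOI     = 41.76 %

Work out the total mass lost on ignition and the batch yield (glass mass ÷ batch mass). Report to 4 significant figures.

Values along the way appear with 4-significant-digit rounding when written out; all arithmetic maintains full float precision from start to finish — each reported result receives exactly one rounding — derived quantities (the totals, net glass mass, six oxide percentages, yield, LOI) are recomputed in full precision from the weighed amounts for 2017 lb of glass, exactly as shown in the problem or the answer.
Ignition loss by material:
  zircon sand: 343.6 × 0.001000 = 0.3436 lb
  MgO: 370.3 × 0.01500 = 5.554 lb
  Mg3Si4O10(OH)2: 1188 × 0.05050 = 59.99 lb
  strontianite: 54.70 × 0.3020 = 16.52 lb
  red lead: 99.84 × 0.02310 = 2.306 lb
  sodium carbonate: 78.23 × 0.4176 = 32.67 lb
Total LOI = 117.4 lb
Glass = batch − LOI = 2135 − 117.4 = 2017 lb

LOI loss = 117.4 lb; glass = 2017 lb; yield = 94.50%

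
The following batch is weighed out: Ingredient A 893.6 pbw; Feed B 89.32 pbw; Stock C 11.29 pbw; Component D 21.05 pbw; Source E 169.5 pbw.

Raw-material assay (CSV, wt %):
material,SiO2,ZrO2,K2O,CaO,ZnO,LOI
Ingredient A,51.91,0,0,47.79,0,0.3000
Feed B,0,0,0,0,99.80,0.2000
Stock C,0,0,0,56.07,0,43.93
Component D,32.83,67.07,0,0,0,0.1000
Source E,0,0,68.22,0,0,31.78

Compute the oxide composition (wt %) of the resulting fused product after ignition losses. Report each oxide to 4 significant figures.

Glass mass = 1123 pbw (batch 1185 − LOI 61.71).
Composition: SiO2 41.92%, ZrO2 1.257%, K2O 10.30%, CaO 38.59%, ZnO 7.937%

The working math runs at exact precision from start to finish; rounding to four significant digits extends to every in-between result as printed — each reported number carries a single rounding — derived quantities, including the totals, glass mass, the yield, LOI, the five compositions, are carried using the weight values per 1123 pbw of glass in exact precision, as given in either problem or answer.
What the batch supplies per oxide:
  SiO2: 893.6·0.5191 + 21.05·0.3283 = 470.8 pbw
  ZrO2: 21.05·0.6707 = 14.12 pbw
  K2O: 169.5·0.6822 = 115.6 pbw
  CaO: 893.6·0.4779 + 11.29·0.5607 = 433.4 pbw
  ZnO: 89.32·0.9980 = 89.14 pbw
LOI: 893.6·0.003000 + 89.32·0.002000 + 11.29·0.4393 + 21.05·0.001000 + 169.5·0.3178 = 61.71 pbw
Glass mass = batch − LOI = 1185 − 61.71 = 1123 pbw (equal to the oxide-mass sum)
wt % = oxide mass / glass mass × 100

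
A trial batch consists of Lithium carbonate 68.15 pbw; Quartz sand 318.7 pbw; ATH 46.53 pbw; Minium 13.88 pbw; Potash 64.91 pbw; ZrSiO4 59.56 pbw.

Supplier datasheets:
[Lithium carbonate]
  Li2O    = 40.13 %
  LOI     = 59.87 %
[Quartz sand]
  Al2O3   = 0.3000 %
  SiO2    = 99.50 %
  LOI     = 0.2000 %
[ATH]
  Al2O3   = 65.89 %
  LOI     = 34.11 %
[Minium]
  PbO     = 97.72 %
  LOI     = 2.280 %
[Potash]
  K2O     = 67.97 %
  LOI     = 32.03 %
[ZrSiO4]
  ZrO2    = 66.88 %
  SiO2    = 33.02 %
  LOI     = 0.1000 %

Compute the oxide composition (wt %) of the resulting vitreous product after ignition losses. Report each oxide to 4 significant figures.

In-progress results are printed rounded to four significant figures as written — every computation keeps exact precision at each step; every reported figure includes exactly one rounding. All derived quantities, which include LOI, six oxide percentages, totals, yield, glass mass, are re-derived in full float precision, as written in the question or the answer, from the batch weights per 493.3 pbw of glass.
Delivered oxide masses:
  Li2O: 68.15·0.4013 = 27.35 pbw
  ZrO2: 59.56·0.6688 = 39.83 pbw
  K2O: 64.91·0.6797 = 44.12 pbw
  PbO: 13.88·0.9772 = 13.56 pbw
  Al2O3: 318.7·0.003000 + 46.53·0.6589 = 31.61 pbw
  SiO2: 318.7·0.9950 + 59.56·0.3302 = 336.8 pbw
LOI: 68.15·0.5987 + 318.7·0.002000 + 46.53·0.3411 + 13.88·0.02280 + 64.91·0.3203 + 59.56·0.001000 = 78.48 pbw
Net of LOI, the glass mass = 571.7 − 78.48 = 493.3 pbw (consistent with Σ oxide mass)
each wt % is 100 × oxide ÷ glass

Glass mass = 493.3 pbw (batch 571.7 − LOI 78.48).
Composition: Li2O 5.545%, ZrO2 8.076%, K2O 8.945%, PbO 2.750%, Al2O3 6.409%, SiO2 68.28%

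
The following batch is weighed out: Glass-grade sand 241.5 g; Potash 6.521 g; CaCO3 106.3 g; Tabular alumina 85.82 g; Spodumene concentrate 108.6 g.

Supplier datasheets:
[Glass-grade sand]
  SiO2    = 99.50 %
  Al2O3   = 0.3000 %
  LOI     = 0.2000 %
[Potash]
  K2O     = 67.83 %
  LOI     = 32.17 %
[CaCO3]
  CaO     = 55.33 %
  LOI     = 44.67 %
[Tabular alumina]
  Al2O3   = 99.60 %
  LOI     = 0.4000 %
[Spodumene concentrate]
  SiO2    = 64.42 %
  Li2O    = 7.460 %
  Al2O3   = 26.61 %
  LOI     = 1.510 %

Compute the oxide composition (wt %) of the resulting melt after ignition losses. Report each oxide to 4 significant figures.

All arithmetic carries exact precision through the solve — in-progress results are printed, with 4-significant-digit rounding, within the worked lines. A single rounding finalizes each reported figure — derived quantities (yield, ignition loss, five oxide percentages, the totals, glass mass) are computed from the batch weights for 496.7 g of glass in full float precision as written in question or answer.
Delivered oxide masses:
  CaO: 106.3·0.5533 = 58.82 g
  K2O: 6.521·0.6783 = 4.423 g
  SiO2: 241.5·0.9950 + 108.6·0.6442 = 310.3 g
  Li2O: 108.6·0.07460 = 8.102 g
  Al2O3: 241.5·0.003000 + 85.82·0.9960 + 108.6·0.2661 = 115.1 g
LOI: 241.5·0.002000 + 6.521·0.3217 + 106.3·0.4467 + 85.82·0.004000 + 108.6·0.01510 = 52.05 g
Glass mass = batch − LOI = 548.7 − 52.05 = 496.7 g (consistent with Σ oxide mass)
percent share: oxide ÷ glass, ×100

Glass mass = 496.7 g (batch 548.7 − LOI 52.05).
Composition: CaO 11.84%, K2O 0.8905%, SiO2 62.46%, Li2O 1.631%, Al2O3 23.17%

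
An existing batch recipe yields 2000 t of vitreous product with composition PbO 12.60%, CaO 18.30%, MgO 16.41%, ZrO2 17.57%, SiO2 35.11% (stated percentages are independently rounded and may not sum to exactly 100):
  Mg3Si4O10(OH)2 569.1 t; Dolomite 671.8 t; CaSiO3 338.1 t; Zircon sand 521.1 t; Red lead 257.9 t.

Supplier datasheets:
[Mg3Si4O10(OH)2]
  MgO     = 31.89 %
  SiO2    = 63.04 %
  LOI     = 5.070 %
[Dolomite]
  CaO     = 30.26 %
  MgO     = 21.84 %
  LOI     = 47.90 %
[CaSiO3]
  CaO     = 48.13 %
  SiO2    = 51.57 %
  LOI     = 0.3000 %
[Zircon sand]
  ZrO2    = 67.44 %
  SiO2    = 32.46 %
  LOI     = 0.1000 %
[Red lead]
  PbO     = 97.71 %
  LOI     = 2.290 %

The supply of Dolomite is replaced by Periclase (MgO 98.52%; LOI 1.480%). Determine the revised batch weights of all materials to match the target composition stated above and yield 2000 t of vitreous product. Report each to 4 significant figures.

Rounding to four significant figures extends to every intermediate as shown. Each numeric step runs at exact precision through the solve — each reported value sees exactly one rounding; the derived quantities are computed using the weight values for 2000 t of glass at full float precision (LOI, totals, yield, glass mass, five oxide percentages), as set out in problem or answer.
Target masses of each oxide per 2000 t vitreous product:
  PbO: 12.60% × 2000 = 252.0 t
  CaO: 18.30% × 2000 = 366.0 t
  MgO: 16.41% × 2000 = 328.2 t
  ZrO2: 17.57% × 2000 = 351.4 t
  SiO2: 35.11% × 2000 = 702.2 t
Per-oxide balance check using the reported weights, versus the basis set out (summed amounts equal target values once rounding is allowed for):
  PbO: 257.9·0.9771 = 252.0 t (target 252.0 t)
  CaO: 760.4·0.4813 = 366.0 t (target 366.0 t)
  MgO: 223.5·0.3189 + 260.8·0.9852 = 328.2 t (target 328.2 t)
  ZrO2: 521.1·0.6744 = 351.4 t (target 351.4 t)
  SiO2: 223.5·0.6304 + 760.4·0.5157 + 521.1·0.3246 = 702.2 t (target 702.2 t)
Glass mass check: total batch − LOI = 2000 t (the Σ of target masses is 2000 t; with the basis standing at 2000 t — deltas are rounding alone).
Whole-batch sum: Σ batch = 2024 t; Σ batch·LOI gives LOI loss = 23.90 t; yield = glass ÷ total batch = 98.82%.

Revised batch per 2000 t vitreous product:
  Mg3Si4O10(OH)2: 223.5 t
  Periclase: 260.8 t
  CaSiO3: 760.4 t
  Zircon sand: 521.1 t
  Red lead: 257.9 t
Total batch = 2024 t; LOI loss = 23.90 t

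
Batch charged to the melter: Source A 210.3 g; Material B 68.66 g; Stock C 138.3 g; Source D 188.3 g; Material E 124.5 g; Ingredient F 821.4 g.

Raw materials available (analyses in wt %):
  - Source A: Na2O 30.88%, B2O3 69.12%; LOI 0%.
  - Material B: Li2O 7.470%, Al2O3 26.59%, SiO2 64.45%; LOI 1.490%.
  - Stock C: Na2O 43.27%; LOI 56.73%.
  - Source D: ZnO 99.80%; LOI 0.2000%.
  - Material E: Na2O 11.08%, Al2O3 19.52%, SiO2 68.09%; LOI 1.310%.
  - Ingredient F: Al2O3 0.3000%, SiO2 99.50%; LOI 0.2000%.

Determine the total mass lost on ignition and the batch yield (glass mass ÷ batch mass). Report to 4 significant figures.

In-progress results are printed rounded to 4 significant figures in the working — all arithmetic maintains full precision all the way through; each reported value carries a single rounding — derived quantities (the six compositions, the yield, glass mass, ignition loss, totals) are rebuilt starting from the weights at 1468 g of glass in full float precision as they appear in the problem or answer text.
Each material's LOI contribution:
  Source A: 210.3 × 0 = 0 g
  Material B: 68.66 × 0.01490 = 1.023 g
  Stock C: 138.3 × 0.5673 = 78.46 g
  Source D: 188.3 × 0.002000 = 0.3766 g
  Material E: 124.5 × 0.01310 = 1.631 g
  Ingredient F: 821.4 × 0.002000 = 1.643 g
Total LOI = 83.13 g
Glass = batch − LOI = 1551 − 83.13 = 1468 g

LOI loss = 83.13 g; glass = 1468 g; yield = 94.64%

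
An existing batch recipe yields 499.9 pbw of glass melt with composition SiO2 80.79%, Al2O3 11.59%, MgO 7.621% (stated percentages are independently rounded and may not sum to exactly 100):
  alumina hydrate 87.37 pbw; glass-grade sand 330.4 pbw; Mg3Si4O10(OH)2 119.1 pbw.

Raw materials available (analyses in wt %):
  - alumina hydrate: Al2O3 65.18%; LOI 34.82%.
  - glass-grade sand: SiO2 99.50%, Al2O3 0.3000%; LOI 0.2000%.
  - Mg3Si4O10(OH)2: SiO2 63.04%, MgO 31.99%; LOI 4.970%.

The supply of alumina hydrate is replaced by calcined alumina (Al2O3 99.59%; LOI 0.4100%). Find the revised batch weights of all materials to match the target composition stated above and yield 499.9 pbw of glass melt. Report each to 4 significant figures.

Each numeric step runs at full float precision at every stage. In-progress results are shown with 4-significant-digit rounding between the steps. Exactly one rounding lands on each reported result. Derived quantities are recomputed using the weight values at 499.9 pbw of glass at full float precision (LOI, glass mass, the three compositions, the yield, totals), exactly as shown in problem or answer.
Target masses of each oxide per 499.9 pbw glass melt:
  SiO2: 80.79% × 499.9 = 403.9 pbw
  Al2O3: 11.59% × 499.9 = 57.94 pbw
  MgO: 7.621% × 499.9 = 38.10 pbw
Verifying the oxide balance with the batch weights as given, versus the basis set out (sum by sum, the targets are met inside rounding margins):
  SiO2: 330.4·0.9950 + 119.1·0.6304 = 403.8 pbw (target 403.9 pbw)
  Al2O3: 57.18·0.9959 + 330.4·0.003000 = 57.94 pbw (target 57.94 pbw)
  MgO: 119.1·0.3199 = 38.10 pbw (target 38.10 pbw)
The glass-mass cross-check: the batch minus its LOI: 499.9 pbw (summing oxide targets gives 499.9 pbw; stated basis 499.9 pbw — rounding explains the deltas).
Adding the batch up: Σ batch = 506.7 pbw; LOI loss = Σ batch·LOI = 6.815 pbw; yield = glass ÷ total batch = 98.66%.

Revised batch per 499.9 pbw glass melt:
  calcined alumina: 57.18 pbw
  glass-grade sand: 330.4 pbw
  Mg3Si4O10(OH)2: 119.1 pbw
Total batch = 506.7 pbw; LOI loss = 6.815 pbw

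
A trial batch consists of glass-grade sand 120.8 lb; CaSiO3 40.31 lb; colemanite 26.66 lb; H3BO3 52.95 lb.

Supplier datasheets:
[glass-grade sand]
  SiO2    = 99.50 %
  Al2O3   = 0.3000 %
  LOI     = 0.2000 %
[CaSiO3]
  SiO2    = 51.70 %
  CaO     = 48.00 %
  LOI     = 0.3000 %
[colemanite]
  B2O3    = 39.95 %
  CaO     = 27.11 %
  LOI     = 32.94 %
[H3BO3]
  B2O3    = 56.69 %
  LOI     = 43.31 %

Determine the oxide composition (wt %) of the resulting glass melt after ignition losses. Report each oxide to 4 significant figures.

Values along the way are displayed rounded to 4 significant figures alongside each step; all internal work carries exact precision all the way through — each reported figure receives exactly one rounding; the derived quantities (totals, glass mass, four oxide percentages, ignition loss, the yield) are rebuilt using the weight values per 208.6 lb of glass at full float precision as given in question or answer.
Oxide-by-oxide delivered mass:
  SiO2: 120.8·0.9950 + 40.31·0.5170 = 141.0 lb
  Al2O3: 120.8·0.003000 = 0.3624 lb
  B2O3: 26.66·0.3995 + 52.95·0.5669 = 40.67 lb
  CaO: 40.31·0.4800 + 26.66·0.2711 = 26.58 lb
LOI: 120.8·0.002000 + 40.31·0.003000 + 26.66·0.3294 + 52.95·0.4331 = 32.08 lb
Glass = total batch minus LOI = 240.7 − 32.08 = 208.6 lb (equal to the oxide-mass sum)
each wt % is 100 × oxide ÷ glass

Glass mass = 208.6 lb (batch 240.7 − LOI 32.08).
Composition: SiO2 67.60%, Al2O3 0.1737%, B2O3 19.49%, CaO 12.74%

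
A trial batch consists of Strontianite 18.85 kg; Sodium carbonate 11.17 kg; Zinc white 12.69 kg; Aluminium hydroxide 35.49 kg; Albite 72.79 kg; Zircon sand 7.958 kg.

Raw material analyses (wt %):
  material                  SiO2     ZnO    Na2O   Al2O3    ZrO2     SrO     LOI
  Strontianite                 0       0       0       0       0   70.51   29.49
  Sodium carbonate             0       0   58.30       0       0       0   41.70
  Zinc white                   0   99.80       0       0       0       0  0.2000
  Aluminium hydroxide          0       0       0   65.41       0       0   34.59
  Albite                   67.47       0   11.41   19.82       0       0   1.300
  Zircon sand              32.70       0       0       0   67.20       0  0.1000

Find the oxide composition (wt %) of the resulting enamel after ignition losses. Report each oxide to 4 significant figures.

The intermediate values are shown, with 4-significant-digit rounding, at each printed step; every computation holds exact precision through every step; each reported result sees exactly one rounding — all derived quantities, which include six oxide percentages, LOI, the yield, the totals, glass mass, are computed at full float precision, as given in the problem or the answer, from the batch weights per 135.5 kg of glass.
Delivered oxide masses:
  SiO2: 72.79·0.6747 + 7.958·0.3270 = 51.71 kg
  ZnO: 12.69·0.9980 = 12.66 kg
  Na2O: 11.17·0.5830 + 72.79·0.1141 = 14.82 kg
  Al2O3: 35.49·0.6541 + 72.79·0.1982 = 37.64 kg
  ZrO2: 7.958·0.6720 = 5.348 kg
  SrO: 18.85·0.7051 = 13.29 kg
LOI: 18.85·0.2949 + 11.17·0.4170 + 12.69·0.002000 + 35.49·0.3459 + 72.79·0.01300 + 7.958·0.001000 = 23.47 kg
Net of LOI, the glass mass = 158.9 − 23.47 = 135.5 kg (matching Σ of the oxides)
wt %: oxide over glass, times 100

Glass mass = 135.5 kg (batch 158.9 − LOI 23.47).
Composition: SiO2 38.17%, ZnO 9.348%, Na2O 10.94%, Al2O3 27.78%, ZrO2 3.947%, SrO 9.811%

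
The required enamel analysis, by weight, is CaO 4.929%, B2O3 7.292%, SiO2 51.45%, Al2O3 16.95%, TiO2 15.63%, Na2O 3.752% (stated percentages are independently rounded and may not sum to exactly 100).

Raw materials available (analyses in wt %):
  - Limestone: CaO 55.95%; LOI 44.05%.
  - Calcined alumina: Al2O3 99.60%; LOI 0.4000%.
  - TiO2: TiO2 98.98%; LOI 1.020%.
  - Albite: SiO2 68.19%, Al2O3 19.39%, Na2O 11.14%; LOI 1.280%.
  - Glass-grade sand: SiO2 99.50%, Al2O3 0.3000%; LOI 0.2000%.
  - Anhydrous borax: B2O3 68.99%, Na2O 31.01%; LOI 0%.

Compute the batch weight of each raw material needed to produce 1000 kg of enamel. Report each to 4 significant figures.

All internal work runs at exact precision at every stage. Values along the way are printed, rounded to four significant figures, in the printout; each reported figure undergoes a single rounding; derived quantities are carried in full precision (glass mass, six oxide percentages, the yield, the totals, LOI) starting from the weights per 1000 kg of glass, as written in question or answer.
Per-oxide target masses for 1000 kg enamel:
  CaO: 4.929% × 1000 = 49.29 kg
  B2O3: 7.292% × 1000 = 72.92 kg
  SiO2: 51.45% × 1000 = 514.5 kg
  Al2O3: 16.95% × 1000 = 169.5 kg
  TiO2: 15.63% × 1000 = 156.3 kg
  Na2O: 3.752% × 1000 = 37.52 kg
Mass-balance tally per oxide applying the batch weights above, under the basis named above (oxide sums agree with the targets given rounding of the digits):
  CaO: 88.10·0.5595 = 49.29 kg (target 49.29 kg)
  B2O3: 105.7·0.6899 = 72.92 kg (target 72.92 kg)
  SiO2: 42.58·0.6819 + 487.9·0.9950 = 514.5 kg (target 514.5 kg)
  Al2O3: 160.4·0.9960 + 42.58·0.1939 + 487.9·0.003000 = 169.5 kg (target 169.5 kg)
  TiO2: 157.9·0.9898 = 156.3 kg (target 156.3 kg)
  Na2O: 42.58·0.1114 + 105.7·0.3101 = 37.52 kg (target 37.52 kg)
Auditing the glass mass value: the batch minus its LOI: 1000 kg (the targets, summed, come to 1000 kg; with the basis standing at 1000 kg — gaps are rounding artifacts).
Summing the batch: Σ batch = 1043 kg; ignition loss, Σ(batch × LOI) = 42.58 kg; yield = glass ÷ total batch = 95.92%.

Batch per 1000 kg enamel:
  Limestone: 88.10 kg
  Calcined alumina: 160.4 kg
  TiO2: 157.9 kg
  Albite: 42.58 kg
  Glass-grade sand: 487.9 kg
  Anhydrous borax: 105.7 kg
Total batch = 1043 kg; LOI loss = 42.58 kg; yield = 95.92%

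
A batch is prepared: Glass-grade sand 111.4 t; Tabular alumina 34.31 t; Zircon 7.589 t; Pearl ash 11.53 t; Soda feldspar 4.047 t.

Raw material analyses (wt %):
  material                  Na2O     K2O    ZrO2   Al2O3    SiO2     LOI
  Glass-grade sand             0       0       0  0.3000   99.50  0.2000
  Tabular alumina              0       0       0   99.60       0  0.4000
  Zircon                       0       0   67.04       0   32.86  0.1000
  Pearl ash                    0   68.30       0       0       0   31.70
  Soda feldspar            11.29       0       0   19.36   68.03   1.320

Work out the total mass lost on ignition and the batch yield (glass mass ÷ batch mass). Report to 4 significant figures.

The working math carries full float precision at each step; working values appear rounded to four significant digits at each printed step; each reported figure takes just one rounding — derived quantities are rebuilt from the weighed amounts per 164.8 t of glass in full float precision (the totals, the yield, five oxide percentages, net glass mass, ignition loss) as they appear in either problem or answer.
LOI of each material in turn:
  Glass-grade sand: 111.4 × 0.002000 = 0.2228 t
  Tabular alumina: 34.31 × 0.004000 = 0.1372 t
  Zircon: 7.589 × 0.001000 = 0.007589 t
  Pearl ash: 11.53 × 0.3170 = 3.655 t
  Soda feldspar: 4.047 × 0.01320 = 0.05342 t
Total LOI = 4.076 t
Glass = batch − LOI = 168.9 − 4.076 = 164.8 t

LOI loss = 4.076 t; glass = 164.8 t; yield = 97.59%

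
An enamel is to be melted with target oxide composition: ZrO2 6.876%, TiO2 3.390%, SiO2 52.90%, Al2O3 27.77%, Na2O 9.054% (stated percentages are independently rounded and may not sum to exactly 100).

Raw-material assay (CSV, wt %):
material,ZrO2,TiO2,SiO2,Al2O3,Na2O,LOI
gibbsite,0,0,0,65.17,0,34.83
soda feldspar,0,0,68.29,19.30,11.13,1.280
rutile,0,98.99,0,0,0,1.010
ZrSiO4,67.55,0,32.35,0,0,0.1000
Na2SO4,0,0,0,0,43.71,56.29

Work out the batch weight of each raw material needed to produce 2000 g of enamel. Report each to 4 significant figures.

Batch per 2000 g enamel:
  gibbsite: 422.0 g
  soda feldspar: 1453 g
  rutile: 68.49 g
  ZrSiO4: 203.6 g
  Na2SO4: 44.34 g
Total batch = 2191 g; LOI loss = 191.4 g; yield = 91.26%

Intermediates are displayed (rounded to four significant digits) in the printout; full float precision is carried from start to finish. A single rounding produces each reported result; derived quantities are re-derived using the weight values per 2000 g of glass in full precision (LOI, totals, net glass mass, yield, five oxide percentages) as written in problem or answer.
Oxide mass targets, per 2000 g enamel:
  ZrO2: 6.876% × 2000 = 137.5 g
  TiO2: 3.390% × 2000 = 67.80 g
  SiO2: 52.90% × 2000 = 1058 g
  Al2O3: 27.77% × 2000 = 555.4 g
  Na2O: 9.054% × 2000 = 181.1 g
Sums-versus-targets review using the reported weights, versus the basis set out (every target is met by its sum within answer rounding):
  ZrO2: 203.6·0.6755 = 137.5 g (target 137.5 g)
  TiO2: 68.49·0.9899 = 67.80 g (target 67.80 g)
  SiO2: 1453·0.6829 + 203.6·0.3235 = 1058 g (target 1058 g)
  Al2O3: 422.0·0.6517 + 1453·0.1930 = 555.4 g (target 555.4 g)
  Na2O: 1453·0.1113 + 44.34·0.4371 = 181.1 g (target 181.1 g)
Glass-mass bookkeeping: net batch after ignition = 2000 g (the Σ of target masses is 2000 g; with the basis standing at 2000 g — differing by rounding only).
Adding the batch up: Σ batch = 2191 g; ignition loss, Σ(batch × LOI) = 191.4 g; yield: glass divided by total = 91.26%.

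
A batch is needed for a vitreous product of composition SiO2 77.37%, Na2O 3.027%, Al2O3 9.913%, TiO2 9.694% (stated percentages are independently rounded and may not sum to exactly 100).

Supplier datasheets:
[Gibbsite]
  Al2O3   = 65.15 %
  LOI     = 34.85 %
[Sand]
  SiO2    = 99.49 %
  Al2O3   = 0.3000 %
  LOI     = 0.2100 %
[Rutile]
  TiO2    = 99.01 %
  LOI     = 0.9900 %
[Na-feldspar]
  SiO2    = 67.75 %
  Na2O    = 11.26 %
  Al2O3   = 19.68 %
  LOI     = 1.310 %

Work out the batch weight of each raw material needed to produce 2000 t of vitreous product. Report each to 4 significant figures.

Batch per 2000 t vitreous product:
  Gibbsite: 136.4 t
  Sand: 1189 t
  Rutile: 195.8 t
  Na-feldspar: 537.7 t
Total batch = 2059 t; LOI loss = 59.01 t; yield = 97.13%

In-progress results are printed, rounded to four significant digits, at each printed step. The working math maintains full precision all the way through. Each reported result is rounded a single time. Derived quantities, which include the totals, the yield, glass mass, four oxide percentages, LOI, are re-derived at full precision, as written in the problem or the answer, from the batch weights on 2000 t of glass.
Per-oxide target masses for 2000 t vitreous product:
  SiO2: 77.37% × 2000 = 1547 t
  Na2O: 3.027% × 2000 = 60.54 t
  Al2O3: 9.913% × 2000 = 198.3 t
  TiO2: 9.694% × 2000 = 193.9 t
Per-oxide balance check from the weights as reported, per the basis as stated (every target is met by its sum given rounding of the digits):
  SiO2: 1189·0.9949 + 537.7·0.6775 = 1547 t (target 1547 t)
  Na2O: 537.7·0.1126 = 60.55 t (target 60.54 t)
  Al2O3: 136.4·0.6515 + 1189·0.003000 + 537.7·0.1968 = 198.3 t (target 198.3 t)
  TiO2: 195.8·0.9901 = 193.9 t (target 193.9 t)
Consistency of the glass mass: whole batch net of LOI = 2000 t (oxide target masses add up to 2000 t; the stated basis being 2000 t — a pure rounding effect).
Adding the batch up: Σ batch = 2059 t; LOI removed, Σ of batch·LOI: 59.01 t; yield: glass divided by total = 97.13%.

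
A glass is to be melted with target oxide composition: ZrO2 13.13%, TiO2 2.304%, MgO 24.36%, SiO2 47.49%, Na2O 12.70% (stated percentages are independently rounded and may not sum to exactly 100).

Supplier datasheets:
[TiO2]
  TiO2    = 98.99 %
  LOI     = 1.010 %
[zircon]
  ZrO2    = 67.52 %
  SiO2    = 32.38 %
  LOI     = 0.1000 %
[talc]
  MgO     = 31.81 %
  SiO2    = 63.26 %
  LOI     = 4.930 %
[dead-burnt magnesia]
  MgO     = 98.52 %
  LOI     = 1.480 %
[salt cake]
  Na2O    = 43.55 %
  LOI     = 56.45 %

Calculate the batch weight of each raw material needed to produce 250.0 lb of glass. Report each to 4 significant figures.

Intermediates are printed rounded to four significant figures; all internal work maintains full precision in all steps. Each reported figure undergoes a single rounding; derived quantities (the totals, glass mass, LOI, the yield, five oxide percentages) are carried starting from the weights on 250.0 lb of glass in full float precision as set out in problem or answer.
The oxide mass targets at 250.0 lb glass:
  ZrO2: 13.13% × 250.0 = 32.83 lb
  TiO2: 2.304% × 250.0 = 5.760 lb
  MgO: 24.36% × 250.0 = 60.90 lb
  SiO2: 47.49% × 250.0 = 118.7 lb
  Na2O: 12.70% × 250.0 = 31.75 lb
Balance tally, oxide-wise, per the reported batch figures, per the basis as stated (summed amounts equal target values modulo rounding of the values):
  ZrO2: 48.62·0.6752 = 32.83 lb (target 32.83 lb)
  TiO2: 5.819·0.9899 = 5.760 lb (target 5.760 lb)
  MgO: 162.8·0.3181 + 9.252·0.9852 = 60.90 lb (target 60.90 lb)
  SiO2: 48.62·0.3238 + 162.8·0.6326 = 118.7 lb (target 118.7 lb)
  Na2O: 72.90·0.4355 = 31.75 lb (target 31.75 lb)
The glass-mass cross-check: the batch minus its LOI: 250.0 lb (oxide target masses add up to 250.0 lb; stated basis 250.0 lb — deltas are rounding alone).
Batch total: Σ batch = 299.4 lb; ignition loss, Σ(batch × LOI) = 49.42 lb; yield: glass divided by total = 83.49%.

Batch per 250.0 lb glass:
  TiO2: 5.819 lb
  zircon: 48.62 lb
  talc: 162.8 lb
  dead-burnt magnesia: 9.252 lb
  salt cake: 72.90 lb
Total batch = 299.4 lb; LOI loss = 49.42 lb; yield = 83.49%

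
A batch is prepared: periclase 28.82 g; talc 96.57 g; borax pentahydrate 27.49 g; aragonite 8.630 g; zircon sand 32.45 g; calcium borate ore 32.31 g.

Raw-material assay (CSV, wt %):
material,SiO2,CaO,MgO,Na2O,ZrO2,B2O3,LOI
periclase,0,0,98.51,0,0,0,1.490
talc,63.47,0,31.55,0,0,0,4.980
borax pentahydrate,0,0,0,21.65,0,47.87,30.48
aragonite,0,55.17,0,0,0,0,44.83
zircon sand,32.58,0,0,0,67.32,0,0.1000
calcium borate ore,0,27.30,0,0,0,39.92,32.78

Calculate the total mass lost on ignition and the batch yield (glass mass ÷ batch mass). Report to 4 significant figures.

LOI loss = 28.11 g; glass = 198.2 g; yield = 87.58%

Every computation carries exact precision in all steps — working values appear (rounded to 4 significant digits) across the worked steps. Every reported value is rounded a single time. The derived quantities (glass mass, the yield, LOI, six oxide percentages, the totals) are carried from the batch weights on 198.2 g of glass in full precision, exactly as printed in the problem or the answer.
Material-by-material LOI:
  periclase: 28.82 × 0.01490 = 0.4294 g
  talc: 96.57 × 0.04980 = 4.809 g
  borax pentahydrate: 27.49 × 0.3048 = 8.379 g
  aragonite: 8.630 × 0.4483 = 3.869 g
  zircon sand: 32.45 × 0.001000 = 0.03245 g
  calcium borate ore: 32.31 × 0.3278 = 10.59 g
Total LOI = 28.11 g
Glass = batch − LOI = 226.3 − 28.11 = 198.2 g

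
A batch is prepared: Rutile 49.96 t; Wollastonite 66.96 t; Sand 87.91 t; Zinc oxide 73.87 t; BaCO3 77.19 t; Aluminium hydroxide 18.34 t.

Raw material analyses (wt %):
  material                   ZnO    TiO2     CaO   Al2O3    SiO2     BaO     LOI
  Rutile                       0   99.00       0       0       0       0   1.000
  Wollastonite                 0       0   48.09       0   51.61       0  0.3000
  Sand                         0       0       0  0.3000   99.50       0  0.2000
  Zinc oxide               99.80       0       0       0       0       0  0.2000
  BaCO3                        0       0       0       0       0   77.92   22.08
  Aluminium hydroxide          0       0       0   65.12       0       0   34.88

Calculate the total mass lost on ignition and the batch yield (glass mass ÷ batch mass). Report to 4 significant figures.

LOI loss = 24.46 t; glass = 349.8 t; yield = 93.46%

Exact precision is kept through the solve — the intermediate values are printed rounded to four significant digits on the page. A single rounding yields each reported value. The derived quantities, which include the six compositions, yield, net glass mass, LOI, totals, are carried at exact precision, exactly as printed in the question or the answer, from the batch weights at 349.8 t of glass.
LOI of each material in turn:
  Rutile: 49.96 × 0.01000 = 0.4996 t
  Wollastonite: 66.96 × 0.003000 = 0.2009 t
  Sand: 87.91 × 0.002000 = 0.1758 t
  Zinc oxide: 73.87 × 0.002000 = 0.1477 t
  BaCO3: 77.19 × 0.2208 = 17.04 t
  Aluminium hydroxide: 18.34 × 0.3488 = 6.397 t
Total LOI = 24.46 t
Glass = batch − LOI = 374.2 − 24.46 = 349.8 t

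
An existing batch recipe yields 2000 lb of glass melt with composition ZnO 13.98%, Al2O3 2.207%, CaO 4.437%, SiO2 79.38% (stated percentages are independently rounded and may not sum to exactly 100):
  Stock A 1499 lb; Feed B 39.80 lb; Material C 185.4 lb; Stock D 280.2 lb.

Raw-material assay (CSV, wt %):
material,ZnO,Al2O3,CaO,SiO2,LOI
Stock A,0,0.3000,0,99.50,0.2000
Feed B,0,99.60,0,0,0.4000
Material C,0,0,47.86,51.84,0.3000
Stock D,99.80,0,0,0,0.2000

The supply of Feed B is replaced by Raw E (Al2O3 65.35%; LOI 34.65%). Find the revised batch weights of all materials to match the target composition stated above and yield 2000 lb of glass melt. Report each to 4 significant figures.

Working values are printed, rounded to four significant digits, in the working — each numeric step holds full float precision at each step. Exactly one rounding is applied to each reported figure; all derived quantities, including four oxide percentages, the totals, LOI, yield, glass mass, are recomputed using the weight values on 2000 lb of glass at exact precision, precisely as stated by question or answer.
Per-oxide target masses for 2000 lb glass melt:
  ZnO: 13.98% × 2000 = 279.6 lb
  Al2O3: 2.207% × 2000 = 44.14 lb
  CaO: 4.437% × 2000 = 88.74 lb
  SiO2: 79.38% × 2000 = 1588 lb
Checking each oxide sum per the reported batch figures, versus the basis set out (summed amounts equal target values given rounding of the digits):
  ZnO: 280.2·0.9980 = 279.6 lb (target 279.6 lb)
  Al2O3: 1499·0.003000 + 60.66·0.6535 = 44.14 lb (target 44.14 lb)
  CaO: 185.4·0.4786 = 88.73 lb (target 88.74 lb)
  SiO2: 1499·0.9950 + 185.4·0.5184 = 1588 lb (target 1588 lb)
Glass mass check: batch Σ − ignition loss = 2000 lb (summing oxide targets gives 2000 lb; against the stated basis, 2000 lb — rounding explains the deltas).
Adding the batch up: Σ batch = 2025 lb; ignition loss, Σ(batch × LOI) = 25.13 lb; yield, glass over the total, = 98.76%.

Revised batch per 2000 lb glass melt:
  Stock A: 1499 lb
  Raw E: 60.66 lb
  Material C: 185.4 lb
  Stock D: 280.2 lb
Total batch = 2025 lb; LOI loss = 25.13 lb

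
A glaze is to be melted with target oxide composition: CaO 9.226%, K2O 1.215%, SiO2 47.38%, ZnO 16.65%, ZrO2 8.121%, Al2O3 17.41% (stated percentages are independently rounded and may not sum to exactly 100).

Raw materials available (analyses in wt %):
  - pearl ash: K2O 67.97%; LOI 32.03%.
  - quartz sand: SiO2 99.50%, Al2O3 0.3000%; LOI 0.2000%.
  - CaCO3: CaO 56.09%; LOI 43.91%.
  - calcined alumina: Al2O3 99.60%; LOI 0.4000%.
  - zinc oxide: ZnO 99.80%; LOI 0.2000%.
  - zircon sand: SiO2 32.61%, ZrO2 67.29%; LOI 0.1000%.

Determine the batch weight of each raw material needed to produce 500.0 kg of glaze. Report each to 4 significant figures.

Batch per 500.0 kg glaze:
  pearl ash: 8.938 kg
  quartz sand: 218.3 kg
  CaCO3: 82.24 kg
  calcined alumina: 86.74 kg
  zinc oxide: 83.42 kg
  zircon sand: 60.34 kg
Total batch = 540.0 kg; LOI loss = 39.99 kg; yield = 92.60%

In-progress results appear, rounded to 4 significant figures, within the worked lines. Every computation holds full precision all the way through. A single rounding completes every reported result; derived quantities (yield, glass mass, the six compositions, totals, ignition loss) are rebuilt from the batch weights at 500.0 kg of glass at exact precision, precisely as stated by either problem or answer.
The oxide mass targets at 500.0 kg glaze:
  CaO: 9.226% × 500.0 = 46.13 kg
  K2O: 1.215% × 500.0 = 6.075 kg
  SiO2: 47.38% × 500.0 = 236.9 kg
  ZnO: 16.65% × 500.0 = 83.25 kg
  ZrO2: 8.121% × 500.0 = 40.60 kg
  Al2O3: 17.41% × 500.0 = 87.05 kg
Mass-balance tally per oxide applying the batch weights above, on the stated basis (summed amounts equal target values up to rounding of the answer):
  CaO: 82.24·0.5609 = 46.13 kg (target 46.13 kg)
  K2O: 8.938·0.6797 = 6.075 kg (target 6.075 kg)
  SiO2: 218.3·0.9950 + 60.34·0.3261 = 236.9 kg (target 236.9 kg)
  ZnO: 83.42·0.9980 = 83.25 kg (target 83.25 kg)
  ZrO2: 60.34·0.6729 = 40.60 kg (target 40.60 kg)
  Al2O3: 218.3·0.003000 + 86.74·0.9960 = 87.05 kg (target 87.05 kg)
Glass-mass bookkeeping: whole batch net of LOI = 500.0 kg (targets for the oxides total 500.0 kg; with the basis standing at 500.0 kg — a pure rounding effect).
Batch grand total — Σ batch = 540.0 kg; Σ batch·LOI gives LOI loss = 39.99 kg; yield: glass divided by total = 92.60%.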